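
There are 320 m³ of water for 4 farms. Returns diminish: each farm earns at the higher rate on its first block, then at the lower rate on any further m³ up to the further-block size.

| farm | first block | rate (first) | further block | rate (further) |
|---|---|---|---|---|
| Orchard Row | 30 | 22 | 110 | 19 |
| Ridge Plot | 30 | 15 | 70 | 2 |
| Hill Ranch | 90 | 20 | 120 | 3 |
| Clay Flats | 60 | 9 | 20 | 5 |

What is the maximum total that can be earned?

Order all 8 blocks by rate: Orchard Row/tier1 22 > Hill Ranch/tier1 20 > Orchard Row/tier2 19 > Ridge Plot/tier1 15 > Clay Flats/tier1 9 > Clay Flats/tier2 5 > Hill Ranch/tier2 3 > Ridge Plot/tier2 2.
Orchard Row tier1 at 22: fill all 30 — 290 left.
Hill Ranch tier1 at 20: fill all 90 — 200 left.
Fill Orchard Row tier2 block (110 at 19) — 90 left.
Ridge Plot/tier1 (15): +30 — 60 left.
Clay Flats tier1 at 9: fill all 60 — 0 left.
Total = 22×30 + 20×90 + 19×110 + 15×30 + 9×60 = 5540.

5540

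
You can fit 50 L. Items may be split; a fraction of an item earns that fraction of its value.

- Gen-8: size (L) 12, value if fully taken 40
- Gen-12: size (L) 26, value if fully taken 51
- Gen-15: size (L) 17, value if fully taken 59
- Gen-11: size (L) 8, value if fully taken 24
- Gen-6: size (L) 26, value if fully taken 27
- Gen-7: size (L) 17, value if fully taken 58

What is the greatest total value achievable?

Rank by value-to-size ratio: Gen-15 59/17≈3.47, Gen-7 58/17≈3.41, Gen-8 40/12≈3.33, Gen-11 24/8≈3, Gen-12 51/26≈1.96, Gen-6 27/26≈1.04.
Gen-15: take in full, 17 L for value 59 ; 33 left.
Take all of Gen-7 (17 L, value 58) ; 16 L left.
All 12 L of Gen-8 fit (value 40) ; 4 remain.
Only 4 L remain; take 4/8 of Gen-11 for value 24×4/8 = 12.
Total value = 169.

169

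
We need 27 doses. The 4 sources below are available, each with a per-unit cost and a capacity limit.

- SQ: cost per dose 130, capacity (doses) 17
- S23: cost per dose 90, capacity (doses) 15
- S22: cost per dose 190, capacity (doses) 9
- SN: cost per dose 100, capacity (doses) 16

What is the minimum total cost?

Use sources in increasing cost order.
Take 15 from S23 at 90 → need 12 more.
SN (100): take the remaining 12 → done.
SQ, S22: unused.
Cost = 15×90 + 12×100 = 2550.

2550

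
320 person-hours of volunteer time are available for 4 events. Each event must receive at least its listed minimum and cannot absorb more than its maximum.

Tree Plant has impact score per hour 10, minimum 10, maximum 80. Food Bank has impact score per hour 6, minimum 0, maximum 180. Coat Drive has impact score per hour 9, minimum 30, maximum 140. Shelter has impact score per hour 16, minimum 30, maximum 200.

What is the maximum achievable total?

4360

Meeting every minimum uses 10+0+30+30 = 70 person-hours, leaving 250.
Rank by impact score per hour: Shelter 16 > Tree Plant 10 > Coat Drive 9 > Food Bank 6.
Shelter takes 170 more to reach its cap of 200 — 80 left.
Tree Plant takes 70 more to reach its cap of 80 — 10 left.
Coat Drive: +10 (room for 110) → 40. Pool exhausted.
Total = 10×80 + 9×40 + 16×200 = 4360.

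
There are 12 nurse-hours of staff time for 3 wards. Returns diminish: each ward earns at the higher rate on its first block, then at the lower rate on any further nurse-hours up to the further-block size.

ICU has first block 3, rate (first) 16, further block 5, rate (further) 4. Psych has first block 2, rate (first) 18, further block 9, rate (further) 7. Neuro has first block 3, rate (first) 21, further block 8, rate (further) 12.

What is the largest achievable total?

Treat each block as its own option and order by rate: Neuro/T1 21 > Psych/T1 18 > ICU/T1 16 > Neuro/T2 12 > Psych/T2 7 > ICU/T2 4.
Neuro T1 at 21: fill all 3 → 9 left.
Fill Psych T1 block (2 at 18) → 7 left.
ICU/T1 (16): +3 → 4 left.
4 remain; put them into Neuro T2 at 12.
Total = 21×3 + 18×2 + 16×3 + 12×4 = 195.

195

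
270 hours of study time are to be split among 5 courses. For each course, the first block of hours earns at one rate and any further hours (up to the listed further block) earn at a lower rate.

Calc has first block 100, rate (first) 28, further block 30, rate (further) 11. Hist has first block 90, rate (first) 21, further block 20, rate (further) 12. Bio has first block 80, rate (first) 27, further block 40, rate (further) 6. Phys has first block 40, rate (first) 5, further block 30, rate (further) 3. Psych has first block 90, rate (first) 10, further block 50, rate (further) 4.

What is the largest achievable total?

Treat each block as its own option and order by rate: Calc/tier1 28 > Bio/tier1 27 > Hist/tier1 21 > Hist/tier2 12 > Calc/tier2 11 > Psych/tier1 10 > Bio/tier2 6 > Phys/tier1 5 > Psych/tier2 4 > Phys/tier2 3.
Calc/tier1 (28): +100 → 170 left.
Bio/tier1 (27): +80 → 90 left.
Hist/tier1 (21): +90 → 0 left.
Total = 28×100 + 27×80 + 21×90 = 6850.

6850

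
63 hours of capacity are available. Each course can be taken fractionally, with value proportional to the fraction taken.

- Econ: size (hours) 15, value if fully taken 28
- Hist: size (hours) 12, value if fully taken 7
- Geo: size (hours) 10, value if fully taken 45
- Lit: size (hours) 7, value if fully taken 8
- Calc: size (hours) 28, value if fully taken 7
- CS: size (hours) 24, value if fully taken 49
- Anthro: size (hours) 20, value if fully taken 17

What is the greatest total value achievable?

135.95

Sort by value density: Geo 45/10≈4.5, CS 49/24≈2.04, Econ 28/15≈1.87, Lit 8/7≈1.14, Anthro 17/20≈0.85, Hist 7/12≈0.583, Calc 7/28≈0.25.
Geo: take in full, 10 hours for value 45 — 53 left.
Take all of CS (24 hours, value 49) — 29 hours left.
Econ: take in full, 15 hours for value 28 — 14 left.
Take all of Lit (7 hours, value 8) — 7 hours left.
Fill the last 7 hours with part of Anthro: 7/20 of it earns 5.95.
Total value = 135.95.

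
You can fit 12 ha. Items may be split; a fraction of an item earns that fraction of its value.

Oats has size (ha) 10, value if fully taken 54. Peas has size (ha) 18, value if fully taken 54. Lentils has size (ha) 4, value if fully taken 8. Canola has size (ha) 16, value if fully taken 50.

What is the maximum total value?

60.25

Rank by value-to-size ratio: Oats 54/10≈5.4, Canola 50/16≈3.12, Peas 54/18≈3, Lentils 8/4≈2.
Oats: take in full, 10 ha for value 54 ; 2 left.
Only 2 ha remain; take 2/16 of Canola for value 50×2/16 = 6.25.
Total value = 60.25.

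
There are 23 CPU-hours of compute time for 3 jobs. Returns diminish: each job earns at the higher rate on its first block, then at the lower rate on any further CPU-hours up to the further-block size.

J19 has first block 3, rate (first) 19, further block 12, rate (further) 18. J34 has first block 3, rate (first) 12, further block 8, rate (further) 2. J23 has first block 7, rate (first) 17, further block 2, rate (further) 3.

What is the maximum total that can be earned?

404

Rank every tier by rate: J19/first 19 > J19/second 18 > J23/first 17 > J34/first 12 > J23/second 3 > J34/second 2.
J19/first (19): +3 → 20 left.
J19 second at 18: fill all 12 → 8 left.
Fill J23 first block (7 at 17) → 1 left.
J34 first at 12: only 1 left, fill 1.
Total = 19×3 + 18×12 + 17×7 + 12×1 = 404.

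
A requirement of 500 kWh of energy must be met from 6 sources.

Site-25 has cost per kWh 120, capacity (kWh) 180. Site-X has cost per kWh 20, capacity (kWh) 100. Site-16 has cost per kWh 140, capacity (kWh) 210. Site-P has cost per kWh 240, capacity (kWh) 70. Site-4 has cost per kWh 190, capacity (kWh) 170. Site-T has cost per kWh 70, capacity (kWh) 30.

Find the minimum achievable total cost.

Cheapest first:
Take 100 from Site-X at 20 → need 400 more.
Take 30 from Site-T at 70 → need 370 more.
Take 180 from Site-25 at 120 → need 190 more.
Take 190 from Site-16 at 140 to finish.
Site-4, Site-P: unused.
Cost = 100×20 + 30×70 + 180×120 + 190×140 = 52300.

52300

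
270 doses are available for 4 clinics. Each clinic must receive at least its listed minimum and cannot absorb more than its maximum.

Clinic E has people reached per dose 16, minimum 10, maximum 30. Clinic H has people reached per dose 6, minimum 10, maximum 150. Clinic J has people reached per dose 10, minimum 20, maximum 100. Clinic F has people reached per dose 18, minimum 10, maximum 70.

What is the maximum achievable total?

3160

Meeting every minimum uses 10+10+20+10 = 50 doses, leaving 220.
Highest people reached per dose first: Clinic F 18 > Clinic E 16 > Clinic J 10 > Clinic H 6.
Clinic F takes 60 more to reach its cap of 70 ; 160 left.
Give Clinic E 20 more to hit its cap of 30 ; 140 left.
Give Clinic J 80 more to hit its cap of 100 ; 60 left.
Clinic H has room for 140 more but only 60 remain, so it gets 70.
Total = 16×30 + 6×70 + 10×100 + 18×70 = 3160.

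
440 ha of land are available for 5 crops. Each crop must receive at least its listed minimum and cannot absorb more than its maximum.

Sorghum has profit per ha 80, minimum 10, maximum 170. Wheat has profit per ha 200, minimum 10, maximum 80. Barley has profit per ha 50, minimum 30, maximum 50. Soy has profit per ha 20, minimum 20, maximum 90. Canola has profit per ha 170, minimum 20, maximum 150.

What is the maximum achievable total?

Meeting every minimum uses 10+10+30+20+20 = 90 ha, leaving 350.
Rank by profit per ha: Wheat 200 > Canola 170 > Sorghum 80 > Barley 50 > Soy 20.
Wheat takes 70 more to reach its cap of 80 — 280 left.
Canola takes 130 more to reach its cap of 150 — 150 left.
Sorghum has room for 160 more but only 150 remain, so it gets 160.
Total = 80×160 + 200×80 + 50×30 + 20×20 + 170×150 = 56200.

56200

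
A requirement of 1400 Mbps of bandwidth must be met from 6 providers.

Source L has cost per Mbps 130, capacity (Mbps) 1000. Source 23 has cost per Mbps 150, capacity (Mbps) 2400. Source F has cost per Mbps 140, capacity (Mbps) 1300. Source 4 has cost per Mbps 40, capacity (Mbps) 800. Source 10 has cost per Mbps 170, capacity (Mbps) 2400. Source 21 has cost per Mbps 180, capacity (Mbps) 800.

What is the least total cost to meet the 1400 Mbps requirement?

110000

Fill from the cheapest provider first.
Source 4 (40): use full 800 — 600 Mbps to go.
Source L (130): take the remaining 600 — done.
Source F, Source 23, Source 10, Source 21: unused.
Cost = 800×40 + 600×130 = 110000.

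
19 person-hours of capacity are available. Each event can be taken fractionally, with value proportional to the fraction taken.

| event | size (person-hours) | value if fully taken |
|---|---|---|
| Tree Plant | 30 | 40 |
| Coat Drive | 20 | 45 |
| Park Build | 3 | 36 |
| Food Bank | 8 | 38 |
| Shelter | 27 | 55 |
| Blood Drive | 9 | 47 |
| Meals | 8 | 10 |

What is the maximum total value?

Best value per unit of size first: Park Build 36/3≈12, Blood Drive 47/9≈5.22, Food Bank 38/8≈4.75, Coat Drive 45/20≈2.25, Shelter 55/27≈2.04, Tree Plant 40/30≈1.33, Meals 10/8≈1.25.
Take all of Park Build (3 person-hours, value 36) — 16 person-hours left.
All 9 person-hours of Blood Drive fit (value 47) — 7 remain.
7 person-hours left: a 7/8 share of Food Bank gives 38×7/8 = 33.25.
Total value = 116.25.

116.25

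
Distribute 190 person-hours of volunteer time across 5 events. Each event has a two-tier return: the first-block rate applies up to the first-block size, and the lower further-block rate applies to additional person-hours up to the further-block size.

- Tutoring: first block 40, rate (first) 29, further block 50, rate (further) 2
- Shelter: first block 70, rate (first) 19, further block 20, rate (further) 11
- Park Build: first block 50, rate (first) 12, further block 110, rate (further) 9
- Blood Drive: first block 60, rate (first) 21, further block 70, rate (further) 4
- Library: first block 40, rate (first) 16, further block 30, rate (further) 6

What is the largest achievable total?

4070

Treat each block as its own option and order by rate: Tutoring/tier1 29 > Blood Drive/tier1 21 > Shelter/tier1 19 > Library/tier1 16 > Park Build/tier1 12 > Shelter/tier2 11 > Park Build/tier2 9 > Library/tier2 6 > Blood Drive/tier2 4 > Tutoring/tier2 2.
Tutoring tier1 at 29: fill all 40 — 150 left.
Fill Blood Drive tier1 block (60 at 21) — 90 left.
Fill Shelter tier1 block (70 at 19) — 20 left.
20 remain; put them into Library tier1 at 16.
Total = 29×40 + 21×60 + 19×70 + 16×20 = 4070.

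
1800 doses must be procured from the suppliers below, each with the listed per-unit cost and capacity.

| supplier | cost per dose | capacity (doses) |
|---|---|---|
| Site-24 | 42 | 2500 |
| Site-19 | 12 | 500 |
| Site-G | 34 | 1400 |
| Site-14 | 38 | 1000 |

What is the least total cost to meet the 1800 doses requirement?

50200

Fill from the cheapest supplier first.
Site-19 at 12: take all 500 doses ; 1300 still needed.
Take 1300 from Site-G at 34 to finish.
Site-14, Site-24: unused.
Cost = 500×12 + 1300×34 = 50200.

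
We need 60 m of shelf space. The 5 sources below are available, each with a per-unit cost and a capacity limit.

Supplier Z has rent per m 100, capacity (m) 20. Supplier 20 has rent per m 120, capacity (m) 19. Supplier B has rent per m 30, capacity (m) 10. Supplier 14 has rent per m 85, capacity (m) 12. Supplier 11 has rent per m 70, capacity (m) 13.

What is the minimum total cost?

Cheapest first:
Supplier B at 30: take all 10 m ; 50 still needed.
Supplier 11 (70): use full 13 ; 37 m to go.
Supplier 14 at 85: take all 12 m ; 25 still needed.
Take 20 from Supplier Z at 100 ; need 5 more.
Take 5 from Supplier 20 at 120 to finish.
Cost = 10×30 + 13×70 + 12×85 + 20×100 + 5×120 = 4830.

4830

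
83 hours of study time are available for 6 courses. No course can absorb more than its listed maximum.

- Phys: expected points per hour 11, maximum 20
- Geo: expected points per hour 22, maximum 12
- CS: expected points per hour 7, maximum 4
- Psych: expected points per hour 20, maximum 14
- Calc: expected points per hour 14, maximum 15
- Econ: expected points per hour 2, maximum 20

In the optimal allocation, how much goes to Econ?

Rank by expected points per hour: Geo 22 > Psych 20 > Calc 14 > Phys 11 > CS 7 > Econ 2.
Geo: +12 to 12 (cap) — 71 left.
Give Psych 14 to hit its cap of 14 — 57 left.
Calc: +15 to 15 (cap) — 42 left.
Give Phys 20 to hit its cap of 20 — 22 left.
CS: +4 to 4 (cap) — 18 left.
Only 18 left; Econ takes them to reach 18.

18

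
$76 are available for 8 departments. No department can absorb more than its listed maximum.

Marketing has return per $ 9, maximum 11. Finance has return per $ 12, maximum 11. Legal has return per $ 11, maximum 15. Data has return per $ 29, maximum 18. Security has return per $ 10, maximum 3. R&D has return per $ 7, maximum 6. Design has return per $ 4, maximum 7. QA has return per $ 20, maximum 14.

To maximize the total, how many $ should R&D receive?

4

Highest return per $ first: Data 29 > QA 20 > Finance 12 > Legal 11 > Security 10 > Marketing 9 > R&D 7 > Design 4.
Give Data 18 to hit its cap of 18 → 58 left.
Give QA 14 to hit its cap of 14 → 44 left.
Finance: +11 to 11 (cap) → 33 left.
Legal: +15 to 15 (cap) → 18 left.
Security takes 3 to reach its cap of 3 → 15 left.
Give Marketing 11 to hit its cap of 11 → 4 left.
R&D: +4 (room for 6) → 4. Pool exhausted.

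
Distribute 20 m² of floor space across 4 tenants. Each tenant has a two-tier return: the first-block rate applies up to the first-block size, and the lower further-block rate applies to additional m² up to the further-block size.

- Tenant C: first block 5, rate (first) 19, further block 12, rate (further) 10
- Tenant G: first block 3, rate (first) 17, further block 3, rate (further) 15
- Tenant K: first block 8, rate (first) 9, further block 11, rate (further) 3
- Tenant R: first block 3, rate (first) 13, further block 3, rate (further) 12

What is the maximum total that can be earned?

296

Treat each block as its own option and order by rate: Tenant C/T1 19 > Tenant G/T1 17 > Tenant G/T2 15 > Tenant R/T1 13 > Tenant R/T2 12 > Tenant C/T2 10 > Tenant K/T1 9 > Tenant K/T2 3.
Fill Tenant C T1 block (5 at 19) — 15 left.
Fill Tenant G T1 block (3 at 17) — 12 left.
Tenant G T2 at 15: fill all 3 — 9 left.
Tenant R/T1 (13): +3 — 6 left.
Tenant R/T2 (12): +3 — 3 left.
3 remain; put them into Tenant C T2 at 10.
Total = 19×5 + 17×3 + 15×3 + 13×3 + 12×3 + 10×3 = 296.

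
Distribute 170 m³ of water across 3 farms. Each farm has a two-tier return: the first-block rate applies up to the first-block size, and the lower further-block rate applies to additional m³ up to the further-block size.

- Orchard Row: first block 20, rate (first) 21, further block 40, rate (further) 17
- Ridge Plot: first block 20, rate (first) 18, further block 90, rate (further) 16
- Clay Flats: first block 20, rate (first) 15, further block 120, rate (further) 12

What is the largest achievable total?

2900

Order all 6 blocks by rate: Orchard Row/tier1 21 > Ridge Plot/tier1 18 > Orchard Row/tier2 17 > Ridge Plot/tier2 16 > Clay Flats/tier1 15 > Clay Flats/tier2 12.
Orchard Row tier1 at 21: fill all 20 → 150 left.
Ridge Plot/tier1 (18): +20 → 130 left.
Fill Orchard Row tier2 block (40 at 17) → 90 left.
Ridge Plot/tier2 (16): +90 → 0 left.
Total = 21×20 + 18×20 + 17×40 + 16×90 = 2900.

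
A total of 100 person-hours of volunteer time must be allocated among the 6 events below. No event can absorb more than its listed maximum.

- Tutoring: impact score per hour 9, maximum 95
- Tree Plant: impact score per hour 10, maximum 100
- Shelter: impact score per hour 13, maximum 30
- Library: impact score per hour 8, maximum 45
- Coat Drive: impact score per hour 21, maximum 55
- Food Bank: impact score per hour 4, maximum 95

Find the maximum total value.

1695

Highest impact score per hour first: Coat Drive 21 > Shelter 13 > Tree Plant 10 > Tutoring 9 > Library 8 > Food Bank 4.
Coat Drive takes 55 to reach its cap of 55 → 45 left.
Shelter: +30 to 30 (cap) → 15 left.
Tree Plant has room for 100 but only 15 remain, so it gets 15.
Total = 10×15 + 13×30 + 21×55 = 1695.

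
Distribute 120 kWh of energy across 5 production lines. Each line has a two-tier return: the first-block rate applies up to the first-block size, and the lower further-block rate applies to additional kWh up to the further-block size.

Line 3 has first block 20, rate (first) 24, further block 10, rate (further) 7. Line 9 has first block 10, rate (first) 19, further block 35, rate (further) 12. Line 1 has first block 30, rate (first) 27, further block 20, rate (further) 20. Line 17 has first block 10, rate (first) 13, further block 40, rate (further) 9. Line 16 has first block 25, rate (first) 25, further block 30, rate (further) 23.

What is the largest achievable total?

2905

Order all 10 blocks by rate: Line 1/T1 27 > Line 16/T1 25 > Line 3/T1 24 > Line 16/T2 23 > Line 1/T2 20 > Line 9/T1 19 > Line 17/T1 13 > Line 9/T2 12 > Line 17/T2 9 > Line 3/T2 7.
Line 1 T1 at 27: fill all 30 — 90 left.
Fill Line 16 T1 block (25 at 25) — 65 left.
Fill Line 3 T1 block (20 at 24) — 45 left.
Line 16 T2 at 23: fill all 30 — 15 left.
15 remain; put them into Line 1 T2 at 20.
Total = 27×30 + 25×25 + 24×20 + 23×30 + 20×15 = 2905.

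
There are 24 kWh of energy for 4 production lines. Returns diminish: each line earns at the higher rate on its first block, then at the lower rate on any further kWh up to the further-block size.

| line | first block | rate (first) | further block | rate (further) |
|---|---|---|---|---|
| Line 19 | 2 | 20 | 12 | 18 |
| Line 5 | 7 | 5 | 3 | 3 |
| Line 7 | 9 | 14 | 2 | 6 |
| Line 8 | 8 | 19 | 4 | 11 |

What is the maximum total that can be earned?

436

Rank every tier by rate: Line 19/tier1 20 > Line 8/tier1 19 > Line 19/tier2 18 > Line 7/tier1 14 > Line 8/tier2 11 > Line 7/tier2 6 > Line 5/tier1 5 > Line 5/tier2 3.
Line 19 tier1 at 20: fill all 2 — 22 left.
Line 8 tier1 at 19: fill all 8 — 14 left.
Fill Line 19 tier2 block (12 at 18) — 2 left.
Line 7 tier1 at 14: only 2 left, fill 2.
Total = 20×2 + 19×8 + 18×12 + 14×2 = 436.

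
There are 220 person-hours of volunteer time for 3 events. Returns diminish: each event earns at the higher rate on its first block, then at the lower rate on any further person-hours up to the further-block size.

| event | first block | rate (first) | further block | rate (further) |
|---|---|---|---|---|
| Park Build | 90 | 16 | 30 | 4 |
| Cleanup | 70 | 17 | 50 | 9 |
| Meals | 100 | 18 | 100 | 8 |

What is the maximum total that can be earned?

Treat each block as its own option and order by rate: Meals/tier1 18 > Cleanup/tier1 17 > Park Build/tier1 16 > Cleanup/tier2 9 > Meals/tier2 8 > Park Build/tier2 4.
Meals/tier1 (18): +100 → 120 left.
Cleanup/tier1 (17): +70 → 50 left.
50 remain; put them into Park Build tier1 at 16.
Total = 18×100 + 17×70 + 16×50 = 3790.

3790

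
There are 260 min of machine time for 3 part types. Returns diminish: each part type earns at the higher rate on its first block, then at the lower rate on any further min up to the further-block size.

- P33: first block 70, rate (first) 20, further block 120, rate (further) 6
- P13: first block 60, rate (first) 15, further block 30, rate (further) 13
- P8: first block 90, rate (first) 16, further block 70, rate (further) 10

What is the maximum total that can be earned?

4230

Order all 6 blocks by rate: P33/tier1 20 > P8/tier1 16 > P13/tier1 15 > P13/tier2 13 > P8/tier2 10 > P33/tier2 6.
Fill P33 tier1 block (70 at 20) ; 190 left.
P8 tier1 at 16: fill all 90 ; 100 left.
P13 tier1 at 15: fill all 60 ; 40 left.
P13 tier2 at 13: fill all 30 ; 10 left.
10 remain; put them into P8 tier2 at 10.
Total = 20×70 + 16×90 + 15×60 + 13×30 + 10×10 = 4230.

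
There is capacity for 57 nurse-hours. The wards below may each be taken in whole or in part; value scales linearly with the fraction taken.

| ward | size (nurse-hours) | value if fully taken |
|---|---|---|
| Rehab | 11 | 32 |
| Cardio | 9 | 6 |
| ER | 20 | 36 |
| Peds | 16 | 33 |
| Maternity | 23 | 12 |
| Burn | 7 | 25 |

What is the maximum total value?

128

Sort by value density: Burn 25/7≈3.57, Rehab 32/11≈2.91, Peds 33/16≈2.06, ER 36/20≈1.8, Cardio 6/9≈0.667, Maternity 12/23≈0.522.
Take all of Burn (7 nurse-hours, value 25) ; 50 nurse-hours left.
Rehab: take in full, 11 nurse-hours for value 32 ; 39 left.
Take all of Peds (16 nurse-hours, value 33) ; 23 nurse-hours left.
ER: take in full, 20 nurse-hours for value 36 ; 3 left.
Only 3 nurse-hours remain; take 3/9 of Cardio for value 6×3/9 = 2.
Total value = 128.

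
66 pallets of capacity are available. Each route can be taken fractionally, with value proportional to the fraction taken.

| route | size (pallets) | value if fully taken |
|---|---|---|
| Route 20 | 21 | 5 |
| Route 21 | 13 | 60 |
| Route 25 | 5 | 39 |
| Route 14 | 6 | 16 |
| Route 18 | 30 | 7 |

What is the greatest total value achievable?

Rank by value-to-size ratio: Route 25 39/5≈7.8, Route 21 60/13≈4.62, Route 14 16/6≈2.67, Route 20 5/21≈0.238, Route 18 7/30≈0.233.
Route 25: take in full, 5 pallets for value 39 → 61 left.
Take all of Route 21 (13 pallets, value 60) → 48 pallets left.
All 6 pallets of Route 14 fit (value 16) → 42 remain.
Take all of Route 20 (21 pallets, value 5) → 21 pallets left.
Only 21 pallets remain; take 21/30 of Route 18 for value 7×21/30 = 4.9.
Total value = 124.9.

124.9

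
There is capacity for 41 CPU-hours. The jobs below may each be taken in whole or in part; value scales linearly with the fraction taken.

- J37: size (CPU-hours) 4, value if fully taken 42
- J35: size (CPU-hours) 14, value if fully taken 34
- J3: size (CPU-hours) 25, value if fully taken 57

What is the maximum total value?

128.44

Rank by value-to-size ratio: J37 42/4≈10.5, J35 34/14≈2.43, J3 57/25≈2.28.
J37: take in full, 4 CPU-hours for value 42 — 37 left.
All 14 CPU-hours of J35 fit (value 34) — 23 remain.
23 CPU-hours left: a 23/25 share of J3 gives 57×23/25 = 52.44.
Total value = 128.44.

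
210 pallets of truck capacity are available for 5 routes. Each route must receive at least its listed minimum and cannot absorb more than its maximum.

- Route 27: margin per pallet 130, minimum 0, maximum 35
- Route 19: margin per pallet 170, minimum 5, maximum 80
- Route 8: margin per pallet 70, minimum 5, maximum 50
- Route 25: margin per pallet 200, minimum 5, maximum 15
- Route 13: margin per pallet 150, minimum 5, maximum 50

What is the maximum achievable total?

Meeting every minimum uses 0+5+5+5+5 = 20 pallets, leaving 190.
Rank by margin per pallet: Route 25 200 > Route 19 170 > Route 13 150 > Route 27 130 > Route 8 70.
Route 25: +10 to 15 (cap) ; 180 left.
Give Route 19 75 more to hit its cap of 80 ; 105 left.
Give Route 13 45 more to hit its cap of 50 ; 60 left.
Give Route 27 35 more to hit its cap of 35 ; 25 left.
Route 8 has room for 45 more but only 25 remain, so it gets 30.
Total = 130×35 + 170×80 + 70×30 + 200×15 + 150×50 = 30750.

30750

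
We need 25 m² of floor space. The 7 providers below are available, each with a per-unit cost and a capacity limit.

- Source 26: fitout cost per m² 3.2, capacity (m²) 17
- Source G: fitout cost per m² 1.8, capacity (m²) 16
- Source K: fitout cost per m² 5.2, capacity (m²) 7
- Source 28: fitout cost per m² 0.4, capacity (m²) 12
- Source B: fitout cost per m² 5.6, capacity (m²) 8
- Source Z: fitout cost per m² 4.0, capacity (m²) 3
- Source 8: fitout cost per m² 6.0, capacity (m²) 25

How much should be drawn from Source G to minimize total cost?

Fill from the cheapest provider first.
Source 28 at 0.4: take all 12 m² → 13 still needed.
Source G (1.8): take the remaining 13 → done.
Source 26, Source Z, Source K, Source B, Source 8: unused.

13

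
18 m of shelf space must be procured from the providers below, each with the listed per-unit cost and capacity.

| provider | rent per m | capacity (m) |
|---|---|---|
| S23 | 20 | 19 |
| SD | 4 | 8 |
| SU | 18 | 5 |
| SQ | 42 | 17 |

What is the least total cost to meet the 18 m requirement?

Use providers in increasing cost order.
SD at 4: take all 8 m → 10 still needed.
SU at 18: take all 5 m → 5 still needed.
Take 5 from S23 at 20 to finish.
SQ: unused.
Cost = 8×4 + 5×18 + 5×20 = 222.

222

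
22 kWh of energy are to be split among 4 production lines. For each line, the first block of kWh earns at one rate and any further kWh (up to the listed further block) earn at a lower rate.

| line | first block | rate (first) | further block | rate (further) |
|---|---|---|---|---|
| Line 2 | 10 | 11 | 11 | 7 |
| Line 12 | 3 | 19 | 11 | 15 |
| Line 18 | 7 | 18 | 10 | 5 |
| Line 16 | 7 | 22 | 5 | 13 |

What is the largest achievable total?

Order all 8 blocks by rate: Line 16/tier1 22 > Line 12/tier1 19 > Line 18/tier1 18 > Line 12/tier2 15 > Line 16/tier2 13 > Line 2/tier1 11 > Line 2/tier2 7 > Line 18/tier2 5.
Line 16 tier1 at 22: fill all 7 → 15 left.
Fill Line 12 tier1 block (3 at 19) → 12 left.
Fill Line 18 tier1 block (7 at 18) → 5 left.
Line 12/tier2: +5 of 11 at 15; pool empty.
Total = 22×7 + 19×3 + 18×7 + 15×5 = 412.

412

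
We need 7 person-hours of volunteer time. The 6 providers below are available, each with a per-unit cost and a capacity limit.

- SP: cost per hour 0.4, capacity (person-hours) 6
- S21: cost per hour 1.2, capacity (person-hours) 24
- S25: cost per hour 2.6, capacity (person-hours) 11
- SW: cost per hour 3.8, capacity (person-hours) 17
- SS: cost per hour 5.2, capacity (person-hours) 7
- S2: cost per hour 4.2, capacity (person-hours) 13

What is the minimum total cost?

Fill from the cheapest provider first.
SP at 0.4: take all 6 person-hours → 1 still needed.
S21 at 1.2: take 1 of its 24 → requirement met.
S25, SW, S2, SS: unused.
Cost = 6×0.4 + 1×1.2 = 3.6.

3.6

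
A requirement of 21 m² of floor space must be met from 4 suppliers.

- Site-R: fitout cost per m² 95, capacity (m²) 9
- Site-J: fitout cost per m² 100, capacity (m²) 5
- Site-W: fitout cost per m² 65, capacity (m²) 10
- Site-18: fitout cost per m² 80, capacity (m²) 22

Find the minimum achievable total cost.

1530

Cheapest first:
Site-W (65): use full 10 → 11 m² to go.
Site-18 at 80: take 11 of its 22 → requirement met.
Site-R, Site-J: unused.
Cost = 10×65 + 11×80 = 1530.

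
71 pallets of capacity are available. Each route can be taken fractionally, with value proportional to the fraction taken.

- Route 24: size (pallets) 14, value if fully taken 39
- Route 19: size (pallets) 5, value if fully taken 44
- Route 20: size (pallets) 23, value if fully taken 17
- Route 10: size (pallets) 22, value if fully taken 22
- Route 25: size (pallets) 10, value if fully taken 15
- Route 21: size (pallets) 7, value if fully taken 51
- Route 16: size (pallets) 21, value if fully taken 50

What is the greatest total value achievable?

Rank by value-to-size ratio: Route 19 44/5≈8.8, Route 21 51/7≈7.29, Route 24 39/14≈2.79, Route 16 50/21≈2.38, Route 25 15/10≈1.5, Route 10 22/22≈1, Route 20 17/23≈0.739.
All 5 pallets of Route 19 fit (value 44) ; 66 remain.
Route 21: take in full, 7 pallets for value 51 ; 59 left.
All 14 pallets of Route 24 fit (value 39) ; 45 remain.
Route 16: take in full, 21 pallets for value 50 ; 24 left.
All 10 pallets of Route 25 fit (value 15) ; 14 remain.
Only 14 pallets remain; take 14/22 of Route 10 for value 22×14/22 = 14.
Total value = 213.

213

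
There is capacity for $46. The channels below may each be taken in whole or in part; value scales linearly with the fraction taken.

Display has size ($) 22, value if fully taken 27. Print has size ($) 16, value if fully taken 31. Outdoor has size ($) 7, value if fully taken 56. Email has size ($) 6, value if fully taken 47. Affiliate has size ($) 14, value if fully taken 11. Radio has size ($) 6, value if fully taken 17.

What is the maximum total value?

Sort by value density: Outdoor 56/7≈8, Email 47/6≈7.83, Radio 17/6≈2.83, Print 31/16≈1.94, Display 27/22≈1.23, Affiliate 11/14≈0.786.
Take all of Outdoor (7 $, value 56) → 39 $ left.
Take all of Email (6 $, value 47) → 33 $ left.
Radio: take in full, 6 $ for value 17 → 27 left.
Print: take in full, 16 $ for value 31 → 11 left.
11 $ left: a 11/22 share of Display gives 27×11/22 = 13.5.
Total value = 164.5.

164.5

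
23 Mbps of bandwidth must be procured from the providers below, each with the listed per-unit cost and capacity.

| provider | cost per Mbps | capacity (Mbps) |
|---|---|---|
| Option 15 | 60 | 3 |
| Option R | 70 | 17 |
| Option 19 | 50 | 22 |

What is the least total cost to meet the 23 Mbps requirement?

Fill from the cheapest provider first.
Option 19 (50): use full 22 ; 1 Mbps to go.
Take 1 from Option 15 at 60 to finish.
Option R: unused.
Cost = 22×50 + 1×60 = 1160.

1160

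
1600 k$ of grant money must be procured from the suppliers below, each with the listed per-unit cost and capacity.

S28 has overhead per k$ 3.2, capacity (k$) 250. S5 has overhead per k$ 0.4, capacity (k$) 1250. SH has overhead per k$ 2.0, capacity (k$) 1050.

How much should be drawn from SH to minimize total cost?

350

Cheapest first:
S5 (0.4): use full 1250 → 350 k$ to go.
Take 350 from SH at 2.0 to finish.
S28: unused.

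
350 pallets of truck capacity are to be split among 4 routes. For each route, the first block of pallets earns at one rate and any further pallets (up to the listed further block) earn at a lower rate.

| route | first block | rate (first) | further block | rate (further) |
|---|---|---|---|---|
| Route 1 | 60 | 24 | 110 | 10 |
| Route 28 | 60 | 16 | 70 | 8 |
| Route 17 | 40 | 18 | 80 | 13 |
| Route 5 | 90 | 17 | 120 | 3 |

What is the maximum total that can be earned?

5890

Rank every tier by rate: Route 1/T1 24 > Route 17/T1 18 > Route 5/T1 17 > Route 28/T1 16 > Route 17/T2 13 > Route 1/T2 10 > Route 28/T2 8 > Route 5/T2 3.
Route 1 T1 at 24: fill all 60 ; 290 left.
Route 17/T1 (18): +40 ; 250 left.
Route 5 T1 at 17: fill all 90 ; 160 left.
Route 28/T1 (16): +60 ; 100 left.
Route 17/T2 (13): +80 ; 20 left.
Route 1 T2 at 10: only 20 left, fill 20.
Total = 24×60 + 18×40 + 17×90 + 16×60 + 13×80 + 10×20 = 5890.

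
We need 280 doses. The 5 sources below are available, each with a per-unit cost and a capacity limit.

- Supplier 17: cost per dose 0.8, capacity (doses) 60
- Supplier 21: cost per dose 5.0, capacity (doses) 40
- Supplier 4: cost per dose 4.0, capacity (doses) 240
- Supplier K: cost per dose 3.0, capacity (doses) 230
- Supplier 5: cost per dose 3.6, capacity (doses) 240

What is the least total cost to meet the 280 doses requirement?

708

Cheapest first:
Supplier 17 (0.8): use full 60 — 220 doses to go.
Supplier K (3.0): take the remaining 220 — done.
Supplier 5, Supplier 4, Supplier 21: unused.
Cost = 60×0.8 + 220×3.0 = 708.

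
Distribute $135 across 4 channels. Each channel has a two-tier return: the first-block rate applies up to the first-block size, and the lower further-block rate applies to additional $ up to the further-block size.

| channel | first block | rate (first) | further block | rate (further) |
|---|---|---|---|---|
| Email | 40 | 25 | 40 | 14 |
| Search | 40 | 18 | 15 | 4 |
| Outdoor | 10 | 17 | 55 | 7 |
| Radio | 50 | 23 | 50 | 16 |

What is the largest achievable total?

Treat each block as its own option and order by rate: Email/T1 25 > Radio/T1 23 > Search/T1 18 > Outdoor/T1 17 > Radio/T2 16 > Email/T2 14 > Outdoor/T2 7 > Search/T2 4.
Email/T1 (25): +40 — 95 left.
Radio T1 at 23: fill all 50 — 45 left.
Fill Search T1 block (40 at 18) — 5 left.
Outdoor/T1: +5 of 10 at 17; pool empty.
Total = 25×40 + 23×50 + 18×40 + 17×5 = 2955.

2955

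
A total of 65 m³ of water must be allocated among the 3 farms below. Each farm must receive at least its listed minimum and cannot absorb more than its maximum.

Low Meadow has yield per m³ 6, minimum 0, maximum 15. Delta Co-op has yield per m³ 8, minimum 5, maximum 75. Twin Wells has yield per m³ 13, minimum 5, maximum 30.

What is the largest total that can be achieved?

Meeting every minimum uses 0+5+5 = 10 m³, leaving 55.
Rank by yield per m³: Twin Wells 13 > Delta Co-op 8 > Low Meadow 6.
Twin Wells takes 25 more to reach its cap of 30 — 30 left.
Delta Co-op: +30 (room for 70) → 35. Pool exhausted.
Total = 8×35 + 13×30 = 670.

670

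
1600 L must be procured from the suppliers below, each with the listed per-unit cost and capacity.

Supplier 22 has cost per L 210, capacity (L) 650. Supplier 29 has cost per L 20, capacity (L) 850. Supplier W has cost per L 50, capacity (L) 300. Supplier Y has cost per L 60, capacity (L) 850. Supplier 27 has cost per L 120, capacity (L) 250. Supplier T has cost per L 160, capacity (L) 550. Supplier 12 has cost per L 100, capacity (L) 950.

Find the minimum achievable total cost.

59000

Cheapest first:
Supplier 29 (20): use full 850 → 750 L to go.
Supplier W at 50: take all 300 L → 450 still needed.
Supplier Y (60): take the remaining 450 → done.
Supplier 12, Supplier 27, Supplier T, Supplier 22: unused.
Cost = 850×20 + 300×50 + 450×60 = 59000.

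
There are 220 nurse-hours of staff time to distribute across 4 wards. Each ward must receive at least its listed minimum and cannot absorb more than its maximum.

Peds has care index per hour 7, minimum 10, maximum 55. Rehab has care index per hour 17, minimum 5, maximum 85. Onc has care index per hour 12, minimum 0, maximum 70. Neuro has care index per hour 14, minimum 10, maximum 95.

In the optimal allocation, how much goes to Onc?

30

Meeting every minimum uses 10+5+0+10 = 25 nurse-hours, leaving 195.
Rank by care index per hour: Rehab 17 > Neuro 14 > Onc 12 > Peds 7.
Give Rehab 80 more to hit its cap of 85 → 115 left.
Neuro: +85 to 95 (cap) → 30 left.
Only 30 left; Onc takes them to reach 30.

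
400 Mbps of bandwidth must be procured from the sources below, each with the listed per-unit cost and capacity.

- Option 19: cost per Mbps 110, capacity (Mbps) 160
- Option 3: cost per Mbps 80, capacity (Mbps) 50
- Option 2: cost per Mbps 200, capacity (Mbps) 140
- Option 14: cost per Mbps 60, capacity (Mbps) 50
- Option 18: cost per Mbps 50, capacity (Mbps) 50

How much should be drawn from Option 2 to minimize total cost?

90

Fill from the cheapest source first.
Take 50 from Option 18 at 50 ; need 350 more.
Take 50 from Option 14 at 60 ; need 300 more.
Take 50 from Option 3 at 80 ; need 250 more.
Option 19 at 110: take all 160 Mbps ; 90 still needed.
Option 2 (200): take the remaining 90 ; done.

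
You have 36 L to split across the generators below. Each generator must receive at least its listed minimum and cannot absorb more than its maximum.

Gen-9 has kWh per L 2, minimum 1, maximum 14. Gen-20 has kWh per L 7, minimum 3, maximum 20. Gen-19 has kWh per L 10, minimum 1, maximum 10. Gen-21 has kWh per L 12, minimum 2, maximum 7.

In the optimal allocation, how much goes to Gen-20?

18

Meeting every minimum uses 1+3+1+2 = 7 L, leaving 29.
Rank by kWh per L: Gen-21 12 > Gen-19 10 > Gen-20 7 > Gen-9 2.
Give Gen-21 5 more to hit its cap of 7 → 24 left.
Gen-19: +9 to 10 (cap) → 15 left.
Gen-20 has room for 17 more but only 15 remain, so it gets 18.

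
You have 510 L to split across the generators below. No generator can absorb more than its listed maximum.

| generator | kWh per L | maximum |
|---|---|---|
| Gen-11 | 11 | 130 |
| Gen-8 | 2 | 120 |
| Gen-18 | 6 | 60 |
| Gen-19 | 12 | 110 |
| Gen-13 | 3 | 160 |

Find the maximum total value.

Order the generators by kWh per L: Gen-19 12 > Gen-11 11 > Gen-18 6 > Gen-13 3 > Gen-8 2.
Gen-19: +110 to 110 (cap) — 400 left.
Gen-11 takes 130 to reach its cap of 130 — 270 left.
Gen-18 takes 60 to reach its cap of 60 — 210 left.
Gen-13: +160 to 160 (cap) — 50 left.
Only 50 left; Gen-8 takes them to reach 50.
Total = 11×130 + 2×50 + 6×60 + 12×110 + 3×160 = 3690.

3690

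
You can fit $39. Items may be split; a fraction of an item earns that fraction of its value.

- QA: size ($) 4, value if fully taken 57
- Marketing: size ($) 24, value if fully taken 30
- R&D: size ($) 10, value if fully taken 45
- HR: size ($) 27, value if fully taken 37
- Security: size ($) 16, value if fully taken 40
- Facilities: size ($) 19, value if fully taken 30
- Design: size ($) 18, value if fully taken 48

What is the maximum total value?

Best value per unit of size first: QA 57/4≈14.2, R&D 45/10≈4.5, Design 48/18≈2.67, Security 40/16≈2.5, Facilities 30/19≈1.58, HR 37/27≈1.37, Marketing 30/24≈1.25.
QA: take in full, 4 $ for value 57 → 35 left.
All 10 $ of R&D fit (value 45) → 25 remain.
Design: take in full, 18 $ for value 48 → 7 left.
Only 7 $ remain; take 7/16 of Security for value 40×7/16 = 17.5.
Total value = 167.5.

167.5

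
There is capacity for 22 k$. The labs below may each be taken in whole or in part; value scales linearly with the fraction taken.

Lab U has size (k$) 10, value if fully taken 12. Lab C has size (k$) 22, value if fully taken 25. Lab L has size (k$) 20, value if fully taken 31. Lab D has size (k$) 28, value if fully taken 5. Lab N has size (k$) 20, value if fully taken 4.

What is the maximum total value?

Rank by value-to-size ratio: Lab L 31/20≈1.55, Lab U 12/10≈1.2, Lab C 25/22≈1.14, Lab N 4/20≈0.2, Lab D 5/28≈0.179.
All 20 k$ of Lab L fit (value 31) ; 2 remain.
2 k$ left: a 2/10 share of Lab U gives 12×2/10 = 2.4.
Total value = 33.4.

33.4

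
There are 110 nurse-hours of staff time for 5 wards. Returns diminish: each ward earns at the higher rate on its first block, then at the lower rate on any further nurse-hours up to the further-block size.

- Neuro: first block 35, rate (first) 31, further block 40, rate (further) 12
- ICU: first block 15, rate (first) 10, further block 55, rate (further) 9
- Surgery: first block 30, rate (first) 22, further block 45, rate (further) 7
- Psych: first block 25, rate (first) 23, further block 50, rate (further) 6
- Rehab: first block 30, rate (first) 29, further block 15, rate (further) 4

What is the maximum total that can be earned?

Rank every tier by rate: Neuro/T1 31 > Rehab/T1 29 > Psych/T1 23 > Surgery/T1 22 > Neuro/T2 12 > ICU/T1 10 > ICU/T2 9 > Surgery/T2 7 > Psych/T2 6 > Rehab/T2 4.
Fill Neuro T1 block (35 at 31) → 75 left.
Fill Rehab T1 block (30 at 29) → 45 left.
Psych T1 at 23: fill all 25 → 20 left.
Surgery/T1: +20 of 30 at 22; pool empty.
Total = 31×35 + 29×30 + 23×25 + 22×20 = 2970.

2970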